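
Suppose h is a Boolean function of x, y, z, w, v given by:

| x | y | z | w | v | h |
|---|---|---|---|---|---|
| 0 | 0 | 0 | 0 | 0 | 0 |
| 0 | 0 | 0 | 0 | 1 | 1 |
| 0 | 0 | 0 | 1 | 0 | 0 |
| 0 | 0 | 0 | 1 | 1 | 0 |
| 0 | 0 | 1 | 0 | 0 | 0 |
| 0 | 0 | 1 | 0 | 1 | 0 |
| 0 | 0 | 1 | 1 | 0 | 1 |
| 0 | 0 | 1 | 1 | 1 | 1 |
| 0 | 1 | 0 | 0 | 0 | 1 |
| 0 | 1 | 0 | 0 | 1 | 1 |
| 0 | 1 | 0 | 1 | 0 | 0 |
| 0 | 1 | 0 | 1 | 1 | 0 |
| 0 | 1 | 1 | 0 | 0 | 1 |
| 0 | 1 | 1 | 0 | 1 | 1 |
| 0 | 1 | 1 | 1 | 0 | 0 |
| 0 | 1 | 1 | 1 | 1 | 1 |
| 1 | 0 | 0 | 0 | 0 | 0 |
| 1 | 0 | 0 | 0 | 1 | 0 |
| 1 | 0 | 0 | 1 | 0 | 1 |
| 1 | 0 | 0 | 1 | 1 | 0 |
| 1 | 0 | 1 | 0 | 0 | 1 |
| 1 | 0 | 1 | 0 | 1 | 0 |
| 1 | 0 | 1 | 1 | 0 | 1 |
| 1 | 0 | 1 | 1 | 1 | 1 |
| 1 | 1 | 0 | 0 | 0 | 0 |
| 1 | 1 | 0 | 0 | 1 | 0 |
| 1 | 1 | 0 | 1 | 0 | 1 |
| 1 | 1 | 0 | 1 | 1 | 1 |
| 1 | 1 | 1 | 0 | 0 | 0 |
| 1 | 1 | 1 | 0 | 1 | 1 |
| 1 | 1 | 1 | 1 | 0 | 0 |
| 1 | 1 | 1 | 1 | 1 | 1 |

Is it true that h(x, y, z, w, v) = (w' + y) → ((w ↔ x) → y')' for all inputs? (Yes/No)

No

Test each input against both h and the formula:
  x=0, y=0, z=0, w=0, v=0: formula gives 0, h = 0 ✓
  x=0, y=0, z=0, w=0, v=1: formula gives 0, but h = 1 ✗
A single disagreement suffices: at (0,0,0,0,1) they differ, so the formula does not compute h.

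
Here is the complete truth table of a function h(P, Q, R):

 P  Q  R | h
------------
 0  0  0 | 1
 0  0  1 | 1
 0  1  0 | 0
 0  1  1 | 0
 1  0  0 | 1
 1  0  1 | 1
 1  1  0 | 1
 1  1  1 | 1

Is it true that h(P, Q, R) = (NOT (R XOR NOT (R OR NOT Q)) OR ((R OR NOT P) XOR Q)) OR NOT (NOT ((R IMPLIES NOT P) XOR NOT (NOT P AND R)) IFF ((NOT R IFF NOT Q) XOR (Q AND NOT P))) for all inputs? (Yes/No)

Test each input against both h and the formula:
  P=0, Q=0, R=0: formula gives 1, h = 1 ✓
  P=0, Q=0, R=1: formula gives 1, h = 1 ✓
  P=0, Q=1, R=0: formula gives 0, h = 0 ✓
  P=0, Q=1, R=1: formula gives 0, h = 0 ✓
  P=1, Q=0, R=0: formula gives 1, h = 1 ✓
  …and likewise for the remaining 3 rows.
No disagreement on any input; they are logically equivalent.

Yes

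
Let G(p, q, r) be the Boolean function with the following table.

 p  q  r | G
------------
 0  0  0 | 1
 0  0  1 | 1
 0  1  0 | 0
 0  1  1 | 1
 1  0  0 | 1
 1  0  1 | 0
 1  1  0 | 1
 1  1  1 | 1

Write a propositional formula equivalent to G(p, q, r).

There are just 2 zero rows: (0,1,0), (1,0,1). Their minterms are ¬p·q·¬r, p·¬q·r; the OR of those covers precisely the 0-outputs, and negating it yields G.

G(p, q, r) = ~(((~p & q) & ~r) | ((p & ~q) & r))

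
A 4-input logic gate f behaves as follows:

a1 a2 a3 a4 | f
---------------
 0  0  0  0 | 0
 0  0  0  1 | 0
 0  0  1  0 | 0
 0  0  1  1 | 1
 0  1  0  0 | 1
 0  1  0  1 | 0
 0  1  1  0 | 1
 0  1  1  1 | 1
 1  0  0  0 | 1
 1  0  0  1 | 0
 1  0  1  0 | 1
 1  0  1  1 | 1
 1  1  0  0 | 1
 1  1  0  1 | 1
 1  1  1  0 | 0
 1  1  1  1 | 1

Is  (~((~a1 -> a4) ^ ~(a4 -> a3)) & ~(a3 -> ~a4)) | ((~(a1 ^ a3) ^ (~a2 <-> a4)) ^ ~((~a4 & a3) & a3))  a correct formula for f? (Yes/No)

Check the formula against f row by row:
  a1=0, a2=0, a3=0, a4=0: formula gives 0, f = 0 ✓
  a1=0, a2=0, a3=0, a4=1: formula gives 1, but f = 0 ✗
Row (0,0,0,1) is a counterexample, so the formula is not equivalent to f.

No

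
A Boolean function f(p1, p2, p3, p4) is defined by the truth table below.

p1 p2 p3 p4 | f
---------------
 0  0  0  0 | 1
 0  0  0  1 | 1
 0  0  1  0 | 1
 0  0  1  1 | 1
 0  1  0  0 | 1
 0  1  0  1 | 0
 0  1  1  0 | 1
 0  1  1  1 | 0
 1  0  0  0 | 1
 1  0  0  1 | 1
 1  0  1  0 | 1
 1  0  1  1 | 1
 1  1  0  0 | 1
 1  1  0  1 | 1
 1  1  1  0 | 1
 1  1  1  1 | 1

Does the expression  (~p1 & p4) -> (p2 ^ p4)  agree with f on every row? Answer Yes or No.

Yes

Check the formula against f row by row:
  p1=0, p2=0, p3=0, p4=0: formula gives 1, f = 1 ✓
  p1=0, p2=0, p3=0, p4=1: formula gives 1, f = 1 ✓
  p1=0, p2=0, p3=1, p4=0: formula gives 1, f = 1 ✓
  p1=0, p2=0, p3=1, p4=1: formula gives 1, f = 1 ✓
  …and likewise for the remaining 12 rows.
All 16 rows match — the expression computes f exactly.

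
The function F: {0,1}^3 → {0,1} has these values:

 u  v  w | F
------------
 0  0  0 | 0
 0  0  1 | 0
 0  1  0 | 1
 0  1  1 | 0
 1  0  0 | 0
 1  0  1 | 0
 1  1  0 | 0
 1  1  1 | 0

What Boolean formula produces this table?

F is 1 on exactly one input, (0,1,0), whose minterm is ¬u·v·¬w. So F is just that conjunction.

F(u, v, w) = (¬u ∧ v) ∧ ¬w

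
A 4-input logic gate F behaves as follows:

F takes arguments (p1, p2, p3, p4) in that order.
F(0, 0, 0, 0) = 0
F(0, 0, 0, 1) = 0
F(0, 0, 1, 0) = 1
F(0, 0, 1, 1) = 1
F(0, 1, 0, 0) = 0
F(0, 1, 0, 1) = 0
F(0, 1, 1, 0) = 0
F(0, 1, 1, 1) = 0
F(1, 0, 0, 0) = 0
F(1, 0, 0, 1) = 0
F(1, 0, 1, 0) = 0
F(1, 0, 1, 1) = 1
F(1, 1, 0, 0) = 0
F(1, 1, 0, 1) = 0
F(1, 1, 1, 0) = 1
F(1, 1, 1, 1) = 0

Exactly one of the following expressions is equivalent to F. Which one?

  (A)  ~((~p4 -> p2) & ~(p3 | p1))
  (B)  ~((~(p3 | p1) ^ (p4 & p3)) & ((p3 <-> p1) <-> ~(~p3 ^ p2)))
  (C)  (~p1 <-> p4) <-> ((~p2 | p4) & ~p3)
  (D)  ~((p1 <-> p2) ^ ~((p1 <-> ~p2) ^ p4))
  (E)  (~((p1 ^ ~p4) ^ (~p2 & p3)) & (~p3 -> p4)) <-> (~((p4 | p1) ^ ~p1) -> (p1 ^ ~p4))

(A): at (0,0,0,0) it gives 1, but F = 0 — eliminated.
(B): at (0,0,0,0) it gives 1, but F = 0 — eliminated.
(C): at (0,0,0,1) it gives 1, but F = 0 — eliminated.
(D): at (0,0,0,0) it gives 1, but F = 0 — eliminated.
(E) is the remaining candidate, and it agrees with F on all 16 inputs.

E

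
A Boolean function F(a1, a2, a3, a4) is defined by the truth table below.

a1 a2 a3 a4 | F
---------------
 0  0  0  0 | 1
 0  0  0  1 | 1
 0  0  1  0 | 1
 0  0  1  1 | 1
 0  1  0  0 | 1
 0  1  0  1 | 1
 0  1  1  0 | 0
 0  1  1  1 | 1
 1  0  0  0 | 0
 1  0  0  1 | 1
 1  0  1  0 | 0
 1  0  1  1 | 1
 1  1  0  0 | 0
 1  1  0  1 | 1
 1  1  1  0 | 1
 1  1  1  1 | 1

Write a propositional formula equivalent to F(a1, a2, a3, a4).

There are just 4 zero rows: (0,1,1,0), (1,0,0,0), (1,0,1,0), (1,1,0,0). Their minterms are ¬a1·a2·a3·¬a4, a1·¬a2·¬a3·¬a4, a1·¬a2·a3·¬a4, a1·a2·¬a3·¬a4; the OR of those covers precisely the 0-outputs, and negating it yields F.

F(a1, a2, a3, a4) = NOT ((((((NOT a1 AND a2) AND a3) AND NOT a4) OR (((a1 AND NOT a2) AND NOT a3) AND NOT a4)) OR (((a1 AND NOT a2) AND a3) AND NOT a4)) OR (((a1 AND a2) AND NOT a3) AND NOT a4))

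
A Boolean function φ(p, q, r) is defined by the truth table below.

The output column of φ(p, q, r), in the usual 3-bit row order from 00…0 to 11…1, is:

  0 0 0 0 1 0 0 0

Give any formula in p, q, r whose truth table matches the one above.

Only row (1,0,0) gives 1. That row's minterm p·¬q·¬r is φ directly.

φ(p, q, r) = (p · q') · r'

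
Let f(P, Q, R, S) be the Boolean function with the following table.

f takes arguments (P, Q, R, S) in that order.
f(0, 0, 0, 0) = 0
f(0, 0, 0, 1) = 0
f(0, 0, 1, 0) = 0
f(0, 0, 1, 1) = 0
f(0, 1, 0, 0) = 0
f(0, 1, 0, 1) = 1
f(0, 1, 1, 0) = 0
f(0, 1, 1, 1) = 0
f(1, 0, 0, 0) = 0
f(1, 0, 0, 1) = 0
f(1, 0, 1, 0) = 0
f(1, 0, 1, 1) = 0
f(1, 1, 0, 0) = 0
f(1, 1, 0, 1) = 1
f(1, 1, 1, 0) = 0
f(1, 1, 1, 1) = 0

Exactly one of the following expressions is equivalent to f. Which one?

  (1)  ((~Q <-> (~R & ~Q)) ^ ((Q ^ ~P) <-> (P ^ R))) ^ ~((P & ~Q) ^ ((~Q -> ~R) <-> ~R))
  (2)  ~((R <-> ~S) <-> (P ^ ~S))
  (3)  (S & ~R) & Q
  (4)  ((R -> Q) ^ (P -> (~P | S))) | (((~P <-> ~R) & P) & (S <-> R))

(1): at (0,0,0,0) it gives 1, but f = 0 — eliminated.
(2): at (0,0,0,0) it gives 1, but f = 0 — eliminated.
(4): at (0,0,1,0) it gives 1, but f = 0 — eliminated.
That leaves (3). Evaluating it on every row reproduces the table of f exactly.

3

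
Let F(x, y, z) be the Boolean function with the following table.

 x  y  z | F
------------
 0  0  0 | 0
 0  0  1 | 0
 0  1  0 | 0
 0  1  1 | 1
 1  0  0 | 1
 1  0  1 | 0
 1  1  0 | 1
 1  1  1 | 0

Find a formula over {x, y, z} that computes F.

The 1-rows are (0,1,1), (1,0,0), (1,1,0). Each contributes one minterm — ¬x·y·z; x·¬y·¬z; x·y·¬z — and their disjunction is a sum-of-products form of F.

F(x, y, z) = (((~x & y) & z) | ((x & ~y) & ~z)) | ((x & y) & ~z)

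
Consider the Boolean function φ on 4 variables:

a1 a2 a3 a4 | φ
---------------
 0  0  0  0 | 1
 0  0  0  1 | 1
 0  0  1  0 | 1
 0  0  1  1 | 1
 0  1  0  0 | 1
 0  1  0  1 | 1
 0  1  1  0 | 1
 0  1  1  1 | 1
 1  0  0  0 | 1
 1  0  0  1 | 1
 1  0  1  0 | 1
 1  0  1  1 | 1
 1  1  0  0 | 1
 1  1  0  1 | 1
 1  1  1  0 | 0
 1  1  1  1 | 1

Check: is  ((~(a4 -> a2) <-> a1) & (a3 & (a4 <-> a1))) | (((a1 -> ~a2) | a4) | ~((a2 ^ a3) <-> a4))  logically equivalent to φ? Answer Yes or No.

Yes

Check the formula against φ row by row:
  a1=0, a2=0, a3=0, a4=0: formula gives 1, φ = 1 ✓
  a1=0, a2=0, a3=0, a4=1: formula gives 1, φ = 1 ✓
  a1=0, a2=0, a3=1, a4=0: formula gives 1, φ = 1 ✓
  a1=0, a2=0, a3=1, a4=1: formula gives 1, φ = 1 ✓
  …and likewise for the remaining 12 rows.
No disagreement on any input; they are logically equivalent.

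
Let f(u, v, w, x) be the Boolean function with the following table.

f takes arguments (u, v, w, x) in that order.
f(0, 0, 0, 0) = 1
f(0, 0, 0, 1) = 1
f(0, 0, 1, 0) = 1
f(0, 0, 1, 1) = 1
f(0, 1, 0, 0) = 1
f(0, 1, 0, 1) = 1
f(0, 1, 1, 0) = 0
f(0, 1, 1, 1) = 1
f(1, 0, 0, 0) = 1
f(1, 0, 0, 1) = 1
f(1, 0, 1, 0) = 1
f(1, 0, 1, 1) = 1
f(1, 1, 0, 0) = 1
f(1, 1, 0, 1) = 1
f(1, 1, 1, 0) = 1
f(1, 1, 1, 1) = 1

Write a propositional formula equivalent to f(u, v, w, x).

f(u, v, w, x) = ¬(((¬u ∧ v) ∧ w) ∧ ¬x)

Only row (0,1,1,0) gives 0. So f is 1 everywhere except there — the complement of the minterm ¬u·v·w·¬x.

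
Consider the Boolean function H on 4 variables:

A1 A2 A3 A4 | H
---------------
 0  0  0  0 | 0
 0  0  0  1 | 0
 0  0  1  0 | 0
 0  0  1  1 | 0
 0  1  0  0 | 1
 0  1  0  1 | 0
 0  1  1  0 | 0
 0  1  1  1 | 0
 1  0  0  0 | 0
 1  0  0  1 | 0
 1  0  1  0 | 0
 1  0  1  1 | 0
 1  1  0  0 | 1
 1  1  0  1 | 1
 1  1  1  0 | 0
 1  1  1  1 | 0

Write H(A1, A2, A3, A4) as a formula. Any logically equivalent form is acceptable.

H(A1, A2, A3, A4) = ((((A1' · A2) · A3') · A4') + (((A1 · A2) · A3') · A4')) + (((A1 · A2) · A3') · A4)

Collect the rows where H=1 — (0,1,0,0), (1,1,0,0), (1,1,0,1) — and write one minterm per row: ¬A1·A2·¬A3·¬A4, A1·A2·¬A3·¬A4, A1·A2·¬A3·A4. Their union (logical OR) reproduces the table exactly.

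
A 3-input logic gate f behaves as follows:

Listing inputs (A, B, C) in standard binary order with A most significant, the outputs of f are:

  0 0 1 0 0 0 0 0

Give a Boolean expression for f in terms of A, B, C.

f(A, B, C) = (not A and B) and not C

Only row (0,1,0) gives 1. That row's minterm ¬A·B·¬C is f directly.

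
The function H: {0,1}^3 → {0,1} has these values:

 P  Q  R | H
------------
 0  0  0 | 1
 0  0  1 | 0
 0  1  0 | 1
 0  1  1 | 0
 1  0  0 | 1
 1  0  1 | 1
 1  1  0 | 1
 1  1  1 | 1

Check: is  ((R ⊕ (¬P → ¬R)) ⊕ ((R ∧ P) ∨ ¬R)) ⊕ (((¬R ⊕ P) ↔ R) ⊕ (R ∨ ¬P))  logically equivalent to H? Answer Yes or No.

Yes

Check the formula against H row by row:
  P=0, Q=0, R=0: formula gives 1, H = 1 ✓
  P=0, Q=0, R=1: formula gives 0, H = 0 ✓
  P=0, Q=1, R=0: formula gives 1, H = 1 ✓
  P=0, Q=1, R=1: formula gives 0, H = 0 ✓
  P=1, Q=0, R=0: formula gives 1, H = 1 ✓
  …and likewise for the remaining 3 rows.
Every row agrees, so the formula is equivalent.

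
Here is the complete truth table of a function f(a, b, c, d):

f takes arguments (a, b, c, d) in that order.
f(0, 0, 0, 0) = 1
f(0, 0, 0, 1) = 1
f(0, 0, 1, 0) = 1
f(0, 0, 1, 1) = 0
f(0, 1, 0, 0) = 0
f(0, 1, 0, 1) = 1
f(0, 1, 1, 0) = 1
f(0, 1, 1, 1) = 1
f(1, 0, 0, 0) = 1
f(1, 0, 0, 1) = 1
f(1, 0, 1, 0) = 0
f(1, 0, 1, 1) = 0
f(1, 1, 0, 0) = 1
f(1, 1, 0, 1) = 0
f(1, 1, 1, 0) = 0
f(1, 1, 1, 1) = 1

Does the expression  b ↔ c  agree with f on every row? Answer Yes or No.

No

Evaluate b ↔ c on each row and compare to f:
  a=0, b=0, c=0, d=0: formula gives 1, f = 1 ✓
  a=0, b=0, c=0, d=1: formula gives 1, f = 1 ✓
  a=0, b=0, c=1, d=0: formula gives 0, but f = 1 ✗
A single disagreement suffices: at (0,0,1,0) they differ, so the formula does not compute f.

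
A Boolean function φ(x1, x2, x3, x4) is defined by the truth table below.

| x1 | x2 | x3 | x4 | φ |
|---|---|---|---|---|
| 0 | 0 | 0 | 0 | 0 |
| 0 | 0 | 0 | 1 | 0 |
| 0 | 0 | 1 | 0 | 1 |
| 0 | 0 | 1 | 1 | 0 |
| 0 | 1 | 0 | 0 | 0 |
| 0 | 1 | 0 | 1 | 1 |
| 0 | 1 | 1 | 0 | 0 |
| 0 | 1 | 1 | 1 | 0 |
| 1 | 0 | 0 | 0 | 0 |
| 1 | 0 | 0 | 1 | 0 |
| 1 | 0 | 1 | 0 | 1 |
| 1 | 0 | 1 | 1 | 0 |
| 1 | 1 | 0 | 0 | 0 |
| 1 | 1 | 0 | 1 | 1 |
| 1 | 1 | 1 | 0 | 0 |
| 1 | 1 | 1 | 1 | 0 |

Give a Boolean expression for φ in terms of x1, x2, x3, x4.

The 1-rows are (0,0,1,0), (0,1,0,1), (1,0,1,0), (1,1,0,1). Each contributes one minterm — ¬x1·¬x2·x3·¬x4; ¬x1·x2·¬x3·x4; x1·¬x2·x3·¬x4; x1·x2·¬x3·x4 — and their disjunction is a sum-of-products form of φ.

φ(x1, x2, x3, x4) = (((((~x1 & ~x2) & x3) & ~x4) | (((~x1 & x2) & ~x3) & x4)) | (((x1 & ~x2) & x3) & ~x4)) | (((x1 & x2) & ~x3) & x4)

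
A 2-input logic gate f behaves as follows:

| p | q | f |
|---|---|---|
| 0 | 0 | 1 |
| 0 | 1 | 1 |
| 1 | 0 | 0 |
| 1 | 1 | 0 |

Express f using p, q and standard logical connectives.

The output is the negation of p.

f(p, q) = NOT p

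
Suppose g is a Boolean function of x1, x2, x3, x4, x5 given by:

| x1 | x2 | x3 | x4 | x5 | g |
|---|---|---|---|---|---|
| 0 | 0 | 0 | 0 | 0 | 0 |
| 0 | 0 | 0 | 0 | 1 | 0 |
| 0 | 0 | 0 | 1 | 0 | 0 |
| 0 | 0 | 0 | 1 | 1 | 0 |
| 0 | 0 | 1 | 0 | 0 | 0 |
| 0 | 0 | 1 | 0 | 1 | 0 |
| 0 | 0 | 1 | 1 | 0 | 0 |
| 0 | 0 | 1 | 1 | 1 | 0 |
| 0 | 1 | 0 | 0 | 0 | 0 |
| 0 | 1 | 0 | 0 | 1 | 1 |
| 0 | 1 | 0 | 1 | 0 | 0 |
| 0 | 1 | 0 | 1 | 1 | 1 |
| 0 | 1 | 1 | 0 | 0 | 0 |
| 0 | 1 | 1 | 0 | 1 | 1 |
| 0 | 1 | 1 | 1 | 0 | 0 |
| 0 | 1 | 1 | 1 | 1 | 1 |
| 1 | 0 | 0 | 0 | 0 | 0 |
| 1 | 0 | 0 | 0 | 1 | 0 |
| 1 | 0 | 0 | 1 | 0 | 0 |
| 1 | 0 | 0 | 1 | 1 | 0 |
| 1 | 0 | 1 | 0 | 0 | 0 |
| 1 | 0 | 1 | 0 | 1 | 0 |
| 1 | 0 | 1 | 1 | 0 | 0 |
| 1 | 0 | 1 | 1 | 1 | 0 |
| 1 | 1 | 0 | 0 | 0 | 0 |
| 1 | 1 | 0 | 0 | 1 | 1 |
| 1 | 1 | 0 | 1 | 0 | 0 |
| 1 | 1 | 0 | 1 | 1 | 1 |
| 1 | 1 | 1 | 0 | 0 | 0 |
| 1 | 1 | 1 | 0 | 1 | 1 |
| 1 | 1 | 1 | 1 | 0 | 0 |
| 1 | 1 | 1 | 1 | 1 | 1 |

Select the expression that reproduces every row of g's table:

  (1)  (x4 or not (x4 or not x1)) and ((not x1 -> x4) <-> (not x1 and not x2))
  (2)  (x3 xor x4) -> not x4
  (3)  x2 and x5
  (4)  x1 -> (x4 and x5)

(1) disagrees with g on (0,0,0,1,0) (formula → 1, table → 0); rule it out.
(2) disagrees with g on (0,0,0,0,0) (formula → 1, table → 0); rule it out.
(4) disagrees with g on (0,0,0,0,0) (formula → 1, table → 0); rule it out.
Only (3) survives; checking it on all 32 rows confirms it matches g.

3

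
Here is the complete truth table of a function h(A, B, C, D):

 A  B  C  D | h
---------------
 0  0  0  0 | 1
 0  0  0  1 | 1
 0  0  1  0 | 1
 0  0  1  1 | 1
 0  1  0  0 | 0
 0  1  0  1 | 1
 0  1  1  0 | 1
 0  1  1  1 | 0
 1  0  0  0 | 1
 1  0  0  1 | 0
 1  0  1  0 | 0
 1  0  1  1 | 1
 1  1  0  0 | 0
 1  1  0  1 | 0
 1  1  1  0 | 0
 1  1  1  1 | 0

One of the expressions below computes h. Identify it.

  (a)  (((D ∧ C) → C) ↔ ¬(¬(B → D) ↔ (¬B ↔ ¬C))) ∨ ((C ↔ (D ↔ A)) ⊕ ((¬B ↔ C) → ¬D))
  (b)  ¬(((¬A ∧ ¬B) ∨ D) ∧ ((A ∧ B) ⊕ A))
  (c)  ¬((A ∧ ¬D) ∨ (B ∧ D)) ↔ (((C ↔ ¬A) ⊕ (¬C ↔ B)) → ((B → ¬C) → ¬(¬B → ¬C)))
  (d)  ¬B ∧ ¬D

c

(a) fails at (0,0,1,0): the formula yields 0, h is 1.
(b) fails at (0,1,0,0): the formula yields 1, h is 0.
(d) fails at (0,0,0,1): the formula yields 0, h is 1.
(c) is the remaining candidate, and it agrees with h on all 16 inputs.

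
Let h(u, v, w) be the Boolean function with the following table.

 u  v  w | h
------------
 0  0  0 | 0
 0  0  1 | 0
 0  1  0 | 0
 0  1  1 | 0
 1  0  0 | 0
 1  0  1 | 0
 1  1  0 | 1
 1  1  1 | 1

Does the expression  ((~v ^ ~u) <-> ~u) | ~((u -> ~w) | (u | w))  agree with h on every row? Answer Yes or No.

Check the formula against h row by row:
  u=0, v=0, w=0: formula gives 0, h = 0 ✓
  u=0, v=0, w=1: formula gives 0, h = 0 ✓
  u=0, v=1, w=0: formula gives 1, but h = 0 ✗
Row (0,1,0) is a counterexample, so the formula is not equivalent to h.

No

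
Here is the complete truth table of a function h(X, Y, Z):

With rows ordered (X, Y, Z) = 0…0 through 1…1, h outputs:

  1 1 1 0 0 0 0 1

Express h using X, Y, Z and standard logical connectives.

h(X, Y, Z) = ((((~X & ~Y) & ~Z) | ((~X & ~Y) & Z)) | ((~X & Y) & ~Z)) | ((X & Y) & Z)

h=1 on 4 inputs: (0,0,0), (0,0,1), (0,1,0), (1,1,1). Reading each as a conjunction of literals (¬X·¬Y·¬Z, ¬X·¬Y·Z, ¬X·Y·¬Z, X·Y·Z) and taking the OR gives the canonical DNF.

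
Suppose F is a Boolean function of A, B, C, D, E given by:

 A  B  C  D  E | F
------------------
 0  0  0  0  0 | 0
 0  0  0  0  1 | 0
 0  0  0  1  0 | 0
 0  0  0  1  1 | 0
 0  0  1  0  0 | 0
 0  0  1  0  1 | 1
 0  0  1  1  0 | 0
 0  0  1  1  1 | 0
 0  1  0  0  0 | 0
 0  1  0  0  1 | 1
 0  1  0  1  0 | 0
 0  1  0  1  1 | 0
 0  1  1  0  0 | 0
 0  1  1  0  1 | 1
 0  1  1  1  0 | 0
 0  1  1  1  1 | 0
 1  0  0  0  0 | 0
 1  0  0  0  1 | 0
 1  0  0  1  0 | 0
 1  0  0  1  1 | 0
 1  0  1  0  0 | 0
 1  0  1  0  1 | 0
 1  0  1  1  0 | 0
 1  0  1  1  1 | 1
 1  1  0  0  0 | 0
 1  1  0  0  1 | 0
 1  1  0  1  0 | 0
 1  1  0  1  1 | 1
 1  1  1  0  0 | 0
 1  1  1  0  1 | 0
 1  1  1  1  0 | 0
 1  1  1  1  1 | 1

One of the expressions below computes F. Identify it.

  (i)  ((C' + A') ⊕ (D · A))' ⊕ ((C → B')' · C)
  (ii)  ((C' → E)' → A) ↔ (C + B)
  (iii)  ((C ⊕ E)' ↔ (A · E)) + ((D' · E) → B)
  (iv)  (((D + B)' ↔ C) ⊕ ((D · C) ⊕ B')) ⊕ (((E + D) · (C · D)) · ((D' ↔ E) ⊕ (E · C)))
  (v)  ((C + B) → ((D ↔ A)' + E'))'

v

(i) disagrees with F on (0,0,1,0,1) (formula → 0, table → 1); rule it out.
(ii) disagrees with F on (0,0,0,0,0) (formula → 1, table → 0); rule it out.
(iii) disagrees with F on (0,0,0,0,0) (formula → 1, table → 0); rule it out.
(iv) disagrees with F on (0,0,0,0,0) (formula → 1, table → 0); rule it out.
That leaves (v). Evaluating it on every row reproduces the table of F exactly.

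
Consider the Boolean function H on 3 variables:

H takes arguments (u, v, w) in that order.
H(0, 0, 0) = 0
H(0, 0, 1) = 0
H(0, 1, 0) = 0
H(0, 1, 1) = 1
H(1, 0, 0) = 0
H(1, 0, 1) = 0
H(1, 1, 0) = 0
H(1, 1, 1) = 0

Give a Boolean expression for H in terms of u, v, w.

H(u, v, w) = (¬u ∧ v) ∧ w

Only row (0,1,1) gives 1. That row's minterm ¬u·v·w is H directly.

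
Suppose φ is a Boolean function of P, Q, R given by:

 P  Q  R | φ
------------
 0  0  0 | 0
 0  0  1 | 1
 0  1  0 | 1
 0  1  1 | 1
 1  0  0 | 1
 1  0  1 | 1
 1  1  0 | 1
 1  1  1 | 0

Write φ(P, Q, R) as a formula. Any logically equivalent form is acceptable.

φ is 0 on only 2 rows — (0,0,0), (1,1,1). Writing each as a minterm (¬P·¬Q·¬R, P·Q·R) and OR-ing them characterizes exactly where φ=0, so φ is the negation of that disjunction.

φ(P, Q, R) = ~(((~P & ~Q) & ~R) | ((P & Q) & R))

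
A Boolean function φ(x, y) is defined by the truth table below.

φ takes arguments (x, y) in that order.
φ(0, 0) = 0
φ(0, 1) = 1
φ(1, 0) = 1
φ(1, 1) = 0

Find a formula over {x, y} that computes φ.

φ(x, y) = x XOR y

The output is 1 exactly when an odd number of inputs are 1 — the 2-way XOR (parity).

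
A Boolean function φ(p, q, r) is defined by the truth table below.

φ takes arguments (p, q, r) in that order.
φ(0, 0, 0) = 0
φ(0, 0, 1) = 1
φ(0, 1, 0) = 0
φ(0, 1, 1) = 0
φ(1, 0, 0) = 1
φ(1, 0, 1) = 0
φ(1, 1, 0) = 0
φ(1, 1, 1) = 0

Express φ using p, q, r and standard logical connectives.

φ=1 on 2 inputs: (0,0,1), (1,0,0). Reading each as a conjunction of literals (¬p·¬q·r, p·¬q·¬r) and taking the OR gives the canonical DNF.

φ(p, q, r) = ((not p and not q) and r) or ((p and not q) and not r)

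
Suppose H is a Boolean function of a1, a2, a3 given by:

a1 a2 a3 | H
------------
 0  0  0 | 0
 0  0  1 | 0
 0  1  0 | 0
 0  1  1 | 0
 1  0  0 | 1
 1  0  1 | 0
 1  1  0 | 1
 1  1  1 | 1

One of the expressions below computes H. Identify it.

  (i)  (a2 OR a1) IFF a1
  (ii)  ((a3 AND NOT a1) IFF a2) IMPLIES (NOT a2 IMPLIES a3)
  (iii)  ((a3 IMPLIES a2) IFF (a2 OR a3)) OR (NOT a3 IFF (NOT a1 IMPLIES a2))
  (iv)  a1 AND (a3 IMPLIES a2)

iv

(i) fails at (0,0,0): the formula yields 1, H is 0.
(ii) fails at (0,0,1): the formula yields 1, H is 0.
(iii) fails at (0,0,1): the formula yields 1, H is 0.
That leaves (iv). Evaluating it on every row reproduces the table of H exactly.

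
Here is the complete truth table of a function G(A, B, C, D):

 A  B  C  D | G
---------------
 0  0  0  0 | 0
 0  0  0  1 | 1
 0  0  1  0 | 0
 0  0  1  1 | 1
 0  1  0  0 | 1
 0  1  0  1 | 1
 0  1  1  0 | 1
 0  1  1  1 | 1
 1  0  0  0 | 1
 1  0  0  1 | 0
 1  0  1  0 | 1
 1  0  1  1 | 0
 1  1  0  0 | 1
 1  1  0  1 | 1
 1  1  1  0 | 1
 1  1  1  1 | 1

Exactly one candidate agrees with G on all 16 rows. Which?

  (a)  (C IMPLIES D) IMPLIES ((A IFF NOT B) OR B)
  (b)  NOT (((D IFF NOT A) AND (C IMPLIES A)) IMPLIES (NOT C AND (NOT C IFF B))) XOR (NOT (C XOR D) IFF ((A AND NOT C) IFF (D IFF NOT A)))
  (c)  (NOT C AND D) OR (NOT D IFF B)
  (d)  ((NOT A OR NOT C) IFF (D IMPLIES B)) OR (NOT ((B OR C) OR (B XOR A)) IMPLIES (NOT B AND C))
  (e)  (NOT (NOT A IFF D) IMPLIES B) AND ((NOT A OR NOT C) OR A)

e

(a) fails at (0,0,0,1): the formula yields 0, G is 1.
(b) fails at (0,0,0,0): the formula yields 1, G is 0.
(c) fails at (0,1,1,1): the formula yields 0, G is 1.
(d) fails at (0,0,0,0): the formula yields 1, G is 0.
Only (e) survives; checking it on all 16 rows confirms it matches G.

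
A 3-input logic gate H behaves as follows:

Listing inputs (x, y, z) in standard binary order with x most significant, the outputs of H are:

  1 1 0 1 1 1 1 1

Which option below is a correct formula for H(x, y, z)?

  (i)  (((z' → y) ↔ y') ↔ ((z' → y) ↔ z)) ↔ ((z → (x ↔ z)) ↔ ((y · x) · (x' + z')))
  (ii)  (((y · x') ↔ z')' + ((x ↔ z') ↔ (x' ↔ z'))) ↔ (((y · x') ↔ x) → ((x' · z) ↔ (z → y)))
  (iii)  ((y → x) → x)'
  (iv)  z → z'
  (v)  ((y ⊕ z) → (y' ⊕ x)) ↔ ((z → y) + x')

(i) disagrees with H on (0,1,1) (formula → 0, table → 1); rule it out.
(ii) disagrees with H on (0,0,0) (formula → 0, table → 1); rule it out.
(iii) disagrees with H on (0,1,1) (formula → 0, table → 1); rule it out.
(iv) disagrees with H on (0,0,1) (formula → 0, table → 1); rule it out.
Only (v) survives; checking it on all 8 rows confirms it matches H.

v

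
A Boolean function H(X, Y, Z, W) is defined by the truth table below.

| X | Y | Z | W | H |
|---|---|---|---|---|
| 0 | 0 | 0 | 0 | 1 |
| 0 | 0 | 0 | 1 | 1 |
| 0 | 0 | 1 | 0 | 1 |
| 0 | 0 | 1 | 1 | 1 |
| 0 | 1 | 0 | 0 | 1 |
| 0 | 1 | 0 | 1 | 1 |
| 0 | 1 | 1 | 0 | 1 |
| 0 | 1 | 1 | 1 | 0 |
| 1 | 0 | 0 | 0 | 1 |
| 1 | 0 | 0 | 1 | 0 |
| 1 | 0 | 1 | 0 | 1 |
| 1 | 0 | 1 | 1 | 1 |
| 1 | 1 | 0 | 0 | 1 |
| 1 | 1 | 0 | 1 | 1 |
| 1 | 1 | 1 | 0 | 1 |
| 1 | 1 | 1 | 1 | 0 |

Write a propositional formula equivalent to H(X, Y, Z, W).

The 0-rows are (0,1,1,1), (1,0,0,1), (1,1,1,1). Take each as a conjunction (¬X·Y·Z·W, X·¬Y·¬Z·W, X·Y·Z·W), form their disjunction, and complement — that gives a formula that is 1 everywhere H is.

H(X, Y, Z, W) = ~(((((~X & Y) & Z) & W) | (((X & ~Y) & ~Z) & W)) | (((X & Y) & Z) & W))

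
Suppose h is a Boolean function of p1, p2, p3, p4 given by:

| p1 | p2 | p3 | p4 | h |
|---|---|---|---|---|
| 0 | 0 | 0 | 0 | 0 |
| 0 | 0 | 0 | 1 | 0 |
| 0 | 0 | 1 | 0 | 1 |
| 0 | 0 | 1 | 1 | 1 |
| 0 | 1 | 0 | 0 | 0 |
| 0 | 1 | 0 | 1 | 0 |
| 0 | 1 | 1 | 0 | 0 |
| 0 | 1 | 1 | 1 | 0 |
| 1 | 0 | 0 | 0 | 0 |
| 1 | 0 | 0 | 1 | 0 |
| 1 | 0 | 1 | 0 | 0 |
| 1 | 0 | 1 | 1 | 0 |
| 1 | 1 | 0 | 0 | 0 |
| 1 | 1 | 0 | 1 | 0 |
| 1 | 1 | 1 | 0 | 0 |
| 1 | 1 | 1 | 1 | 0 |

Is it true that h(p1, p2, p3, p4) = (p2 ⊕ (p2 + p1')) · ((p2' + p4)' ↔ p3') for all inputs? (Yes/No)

Yes

Test each input against both h and the formula:
  p1=0, p2=0, p3=0, p4=0: formula gives 0, h = 0 ✓
  p1=0, p2=0, p3=0, p4=1: formula gives 0, h = 0 ✓
  p1=0, p2=0, p3=1, p4=0: formula gives 1, h = 1 ✓
  p1=0, p2=0, p3=1, p4=1: formula gives 1, h = 1 ✓
  … (the remaining 12 rows also agree.)
All 16 rows match — the expression computes h exactly.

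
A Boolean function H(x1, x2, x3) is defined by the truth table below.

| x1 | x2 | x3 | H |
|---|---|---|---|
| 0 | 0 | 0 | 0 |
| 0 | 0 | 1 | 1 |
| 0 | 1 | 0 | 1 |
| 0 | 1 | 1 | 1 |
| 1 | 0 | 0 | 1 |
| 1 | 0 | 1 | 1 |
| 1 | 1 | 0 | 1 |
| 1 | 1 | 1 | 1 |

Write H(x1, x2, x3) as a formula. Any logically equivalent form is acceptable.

H(x1, x2, x3) = (x1 or x2) or x3

The output is 1 whenever at least one input is 1 — the OR of all inputs.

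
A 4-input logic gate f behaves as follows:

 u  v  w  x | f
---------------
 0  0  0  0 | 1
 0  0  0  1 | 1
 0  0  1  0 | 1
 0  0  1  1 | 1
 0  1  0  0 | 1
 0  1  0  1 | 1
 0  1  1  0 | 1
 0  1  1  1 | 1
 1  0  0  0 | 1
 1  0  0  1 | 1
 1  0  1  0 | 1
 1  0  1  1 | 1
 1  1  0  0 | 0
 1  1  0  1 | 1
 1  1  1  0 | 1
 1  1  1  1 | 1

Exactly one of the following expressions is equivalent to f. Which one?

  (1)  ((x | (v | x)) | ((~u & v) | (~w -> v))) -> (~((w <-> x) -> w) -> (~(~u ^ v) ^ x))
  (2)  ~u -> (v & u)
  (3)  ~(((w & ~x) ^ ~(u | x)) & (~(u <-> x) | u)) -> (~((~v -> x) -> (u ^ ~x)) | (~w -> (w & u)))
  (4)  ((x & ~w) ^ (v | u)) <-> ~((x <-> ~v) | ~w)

1

(2) fails at (0,0,0,0): the formula yields 0, f is 1.
(3) fails at (0,0,0,0): the formula yields 0, f is 1.
(4) fails at (0,0,0,1): the formula yields 0, f is 1.
(1) is the remaining candidate, and it agrees with f on all 16 inputs.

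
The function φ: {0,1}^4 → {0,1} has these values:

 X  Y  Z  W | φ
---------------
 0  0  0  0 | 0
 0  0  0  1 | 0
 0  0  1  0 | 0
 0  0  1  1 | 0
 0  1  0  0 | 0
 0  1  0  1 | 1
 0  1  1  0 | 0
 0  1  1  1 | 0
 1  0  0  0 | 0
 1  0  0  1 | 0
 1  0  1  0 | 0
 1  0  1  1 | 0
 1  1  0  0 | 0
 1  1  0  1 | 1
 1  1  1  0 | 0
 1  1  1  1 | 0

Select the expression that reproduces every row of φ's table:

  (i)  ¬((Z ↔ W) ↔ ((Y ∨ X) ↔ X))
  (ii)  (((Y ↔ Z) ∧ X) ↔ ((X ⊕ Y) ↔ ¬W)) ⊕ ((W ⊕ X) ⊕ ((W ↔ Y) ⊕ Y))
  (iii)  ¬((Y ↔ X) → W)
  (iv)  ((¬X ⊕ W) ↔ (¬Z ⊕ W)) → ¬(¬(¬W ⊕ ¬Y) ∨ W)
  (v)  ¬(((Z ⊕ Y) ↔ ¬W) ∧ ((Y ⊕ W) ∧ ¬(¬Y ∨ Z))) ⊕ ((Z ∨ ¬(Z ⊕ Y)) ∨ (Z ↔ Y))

v

(i) disagrees with φ on (0,0,0,1) (formula → 1, table → 0); rule it out.
(ii) disagrees with φ on (0,0,0,1) (formula → 1, table → 0); rule it out.
(iii) disagrees with φ on (0,0,0,0) (formula → 1, table → 0); rule it out.
(iv) disagrees with φ on (0,0,1,0) (formula → 1, table → 0); rule it out.
That leaves (v). Evaluating it on every row reproduces the table of φ exactly.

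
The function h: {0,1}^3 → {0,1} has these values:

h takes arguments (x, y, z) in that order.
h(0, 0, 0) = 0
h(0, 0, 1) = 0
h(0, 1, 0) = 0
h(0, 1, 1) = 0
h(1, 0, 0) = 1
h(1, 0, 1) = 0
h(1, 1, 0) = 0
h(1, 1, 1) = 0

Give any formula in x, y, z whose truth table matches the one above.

h is 1 on exactly one input, (1,0,0), whose minterm is x·¬y·¬z. So h is just that conjunction.

h(x, y, z) = (x ∧ ¬y) ∧ ¬z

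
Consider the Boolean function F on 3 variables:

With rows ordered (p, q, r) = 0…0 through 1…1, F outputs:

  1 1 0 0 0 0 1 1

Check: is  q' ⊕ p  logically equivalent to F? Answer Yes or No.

Yes

Test each input against both F and the formula:
  p=0, q=0, r=0: formula gives 1, F = 1 ✓
  p=0, q=0, r=1: formula gives 1, F = 1 ✓
  p=0, q=1, r=0: formula gives 0, F = 0 ✓
  p=0, q=1, r=1: formula gives 0, F = 0 ✓
  p=1, q=0, r=0: formula gives 0, F = 0 ✓
  …and likewise for the remaining 3 rows.
No disagreement on any input; they are logically equivalent.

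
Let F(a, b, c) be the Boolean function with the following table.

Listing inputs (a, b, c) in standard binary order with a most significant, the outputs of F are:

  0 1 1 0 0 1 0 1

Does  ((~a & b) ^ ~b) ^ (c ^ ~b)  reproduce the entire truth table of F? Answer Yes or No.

Yes

Test each input against both F and the formula:
  a=0, b=0, c=0: formula gives 0, F = 0 ✓
  a=0, b=0, c=1: formula gives 1, F = 1 ✓
  a=0, b=1, c=0: formula gives 1, F = 1 ✓
  a=0, b=1, c=1: formula gives 0, F = 0 ✓
  a=1, b=0, c=0: formula gives 0, F = 0 ✓
  … (the remaining 3 rows also agree.)
No disagreement on any input; they are logically equivalent.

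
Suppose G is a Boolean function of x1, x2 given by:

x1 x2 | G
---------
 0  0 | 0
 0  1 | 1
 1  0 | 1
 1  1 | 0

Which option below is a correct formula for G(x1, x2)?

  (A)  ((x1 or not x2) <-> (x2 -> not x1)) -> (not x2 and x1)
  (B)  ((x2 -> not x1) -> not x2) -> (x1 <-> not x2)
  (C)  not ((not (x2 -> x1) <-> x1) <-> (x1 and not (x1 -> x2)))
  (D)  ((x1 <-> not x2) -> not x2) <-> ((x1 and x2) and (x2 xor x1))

(A) disagrees with G on (1,1) (formula → 1, table → 0); rule it out.
(C) disagrees with G on (0,0) (formula → 1, table → 0); rule it out.
(D) disagrees with G on (1,0) (formula → 0, table → 1); rule it out.
That leaves (B). Evaluating it on every row reproduces the table of G exactly.

B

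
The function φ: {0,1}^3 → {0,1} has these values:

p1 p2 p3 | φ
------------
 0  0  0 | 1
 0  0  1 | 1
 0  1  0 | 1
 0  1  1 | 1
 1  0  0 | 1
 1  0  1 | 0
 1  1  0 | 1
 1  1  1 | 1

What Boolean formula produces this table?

φ(p1, p2, p3) = ¬((p1 ∧ ¬p2) ∧ p3)

Only row (1,0,1) gives 0. So φ is 1 everywhere except there — the complement of the minterm p1·¬p2·p3.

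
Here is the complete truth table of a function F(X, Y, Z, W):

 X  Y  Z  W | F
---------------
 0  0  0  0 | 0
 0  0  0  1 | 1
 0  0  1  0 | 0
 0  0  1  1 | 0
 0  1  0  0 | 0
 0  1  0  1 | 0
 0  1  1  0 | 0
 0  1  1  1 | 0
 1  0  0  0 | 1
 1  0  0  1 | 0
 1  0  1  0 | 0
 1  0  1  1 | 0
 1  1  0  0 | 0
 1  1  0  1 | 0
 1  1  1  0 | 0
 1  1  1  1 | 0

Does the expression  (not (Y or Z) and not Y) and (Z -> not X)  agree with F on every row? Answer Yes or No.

No

Test each input against both F and the formula:
  X=0, Y=0, Z=0, W=0: formula gives 1, but F = 0 ✗
A single disagreement suffices: at (0,0,0,0) they differ, so the formula does not compute F.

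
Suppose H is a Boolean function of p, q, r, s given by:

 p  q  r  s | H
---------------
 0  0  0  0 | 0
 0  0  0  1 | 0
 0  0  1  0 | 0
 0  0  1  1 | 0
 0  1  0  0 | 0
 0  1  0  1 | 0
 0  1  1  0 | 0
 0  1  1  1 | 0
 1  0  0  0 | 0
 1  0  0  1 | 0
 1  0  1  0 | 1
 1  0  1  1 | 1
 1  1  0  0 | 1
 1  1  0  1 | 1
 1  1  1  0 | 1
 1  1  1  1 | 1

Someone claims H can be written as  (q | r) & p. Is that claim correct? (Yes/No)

Yes

Check the formula against H row by row:
  p=0, q=0, r=0, s=0: formula gives 0, H = 0 ✓
  p=0, q=0, r=0, s=1: formula gives 0, H = 0 ✓
  p=0, q=0, r=1, s=0: formula gives 0, H = 0 ✓
  p=0, q=0, r=1, s=1: formula gives 0, H = 0 ✓
  …and likewise for the remaining 12 rows.
No disagreement on any input; they are logically equivalent.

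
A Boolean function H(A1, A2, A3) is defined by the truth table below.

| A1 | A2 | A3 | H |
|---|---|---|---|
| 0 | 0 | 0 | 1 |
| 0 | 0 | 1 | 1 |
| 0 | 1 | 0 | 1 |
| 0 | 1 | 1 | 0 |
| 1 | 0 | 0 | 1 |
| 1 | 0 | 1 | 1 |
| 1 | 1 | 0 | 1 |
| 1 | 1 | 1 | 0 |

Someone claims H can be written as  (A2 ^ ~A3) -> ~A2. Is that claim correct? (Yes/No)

Check the formula against H row by row:
  A1=0, A2=0, A3=0: formula gives 1, H = 1 ✓
  A1=0, A2=0, A3=1: formula gives 1, H = 1 ✓
  A1=0, A2=1, A3=0: formula gives 1, H = 1 ✓
  A1=0, A2=1, A3=1: formula gives 0, H = 0 ✓
  A1=1, A2=0, A3=0: formula gives 1, H = 1 ✓
  … (the remaining 3 rows also agree.)
Every row agrees, so the formula is equivalent.

Yes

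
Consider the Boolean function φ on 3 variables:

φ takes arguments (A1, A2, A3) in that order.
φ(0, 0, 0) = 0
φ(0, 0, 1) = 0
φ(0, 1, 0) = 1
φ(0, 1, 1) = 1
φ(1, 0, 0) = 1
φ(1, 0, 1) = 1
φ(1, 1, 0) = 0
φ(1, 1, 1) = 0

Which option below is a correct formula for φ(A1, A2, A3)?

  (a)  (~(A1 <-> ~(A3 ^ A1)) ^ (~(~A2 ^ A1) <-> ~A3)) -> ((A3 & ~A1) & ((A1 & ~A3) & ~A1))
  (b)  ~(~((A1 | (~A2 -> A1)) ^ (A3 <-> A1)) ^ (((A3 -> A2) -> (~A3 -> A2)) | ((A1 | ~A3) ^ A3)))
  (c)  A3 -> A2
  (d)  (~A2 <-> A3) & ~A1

(b) disagrees with φ on (0,0,1) (formula → 1, table → 0); rule it out.
(c) disagrees with φ on (0,0,0) (formula → 1, table → 0); rule it out.
(d) disagrees with φ on (0,0,1) (formula → 1, table → 0); rule it out.
That leaves (a). Evaluating it on every row reproduces the table of φ exactly.

a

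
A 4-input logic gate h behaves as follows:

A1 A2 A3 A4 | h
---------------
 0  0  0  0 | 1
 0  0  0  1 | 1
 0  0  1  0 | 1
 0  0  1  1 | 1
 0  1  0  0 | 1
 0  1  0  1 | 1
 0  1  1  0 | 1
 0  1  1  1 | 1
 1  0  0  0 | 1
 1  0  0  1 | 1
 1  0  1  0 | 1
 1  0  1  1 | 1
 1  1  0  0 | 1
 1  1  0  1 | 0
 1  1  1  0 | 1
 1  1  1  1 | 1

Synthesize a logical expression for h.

h(A1, A2, A3, A4) = not (((A1 and A2) and not A3) and A4)

h is 0 on exactly one input, (1,1,0,1), whose minterm is A1·A2·¬A3·A4. So h is the negation of that single conjunction.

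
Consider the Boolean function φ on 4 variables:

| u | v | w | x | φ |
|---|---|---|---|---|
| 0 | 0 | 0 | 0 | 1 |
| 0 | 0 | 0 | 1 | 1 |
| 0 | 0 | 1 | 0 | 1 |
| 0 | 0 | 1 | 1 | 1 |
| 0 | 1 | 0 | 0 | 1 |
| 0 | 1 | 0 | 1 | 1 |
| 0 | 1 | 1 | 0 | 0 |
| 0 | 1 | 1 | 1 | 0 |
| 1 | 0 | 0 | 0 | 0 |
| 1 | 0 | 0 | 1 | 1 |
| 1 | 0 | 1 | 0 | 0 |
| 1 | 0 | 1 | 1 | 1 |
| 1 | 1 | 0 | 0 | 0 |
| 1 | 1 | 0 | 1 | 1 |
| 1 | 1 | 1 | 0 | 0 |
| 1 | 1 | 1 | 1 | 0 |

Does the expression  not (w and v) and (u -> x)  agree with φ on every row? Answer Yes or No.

Check the formula against φ row by row:
  u=0, v=0, w=0, x=0: formula gives 1, φ = 1 ✓
  u=0, v=0, w=0, x=1: formula gives 1, φ = 1 ✓
  u=0, v=0, w=1, x=0: formula gives 1, φ = 1 ✓
  u=0, v=0, w=1, x=1: formula gives 1, φ = 1 ✓
  …and likewise for the remaining 12 rows.
Every row agrees, so the formula is equivalent.

Yes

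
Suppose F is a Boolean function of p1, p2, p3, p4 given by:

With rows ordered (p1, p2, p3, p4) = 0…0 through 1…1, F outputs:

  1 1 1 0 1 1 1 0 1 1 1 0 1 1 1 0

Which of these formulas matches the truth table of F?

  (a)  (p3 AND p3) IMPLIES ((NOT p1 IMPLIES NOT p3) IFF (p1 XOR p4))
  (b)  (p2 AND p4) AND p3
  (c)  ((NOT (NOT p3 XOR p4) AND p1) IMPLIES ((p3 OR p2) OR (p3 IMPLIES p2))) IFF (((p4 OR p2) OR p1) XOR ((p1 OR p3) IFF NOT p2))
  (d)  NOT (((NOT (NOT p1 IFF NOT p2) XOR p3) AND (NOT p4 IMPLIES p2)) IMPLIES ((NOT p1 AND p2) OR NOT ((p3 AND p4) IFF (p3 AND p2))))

a

(b) disagrees with F on (0,0,0,0) (formula → 0, table → 1); rule it out.
(c) disagrees with F on (0,0,0,0) (formula → 0, table → 1); rule it out.
(d) disagrees with F on (0,0,0,0) (formula → 0, table → 1); rule it out.
(a) is the remaining candidate, and it agrees with F on all 16 inputs.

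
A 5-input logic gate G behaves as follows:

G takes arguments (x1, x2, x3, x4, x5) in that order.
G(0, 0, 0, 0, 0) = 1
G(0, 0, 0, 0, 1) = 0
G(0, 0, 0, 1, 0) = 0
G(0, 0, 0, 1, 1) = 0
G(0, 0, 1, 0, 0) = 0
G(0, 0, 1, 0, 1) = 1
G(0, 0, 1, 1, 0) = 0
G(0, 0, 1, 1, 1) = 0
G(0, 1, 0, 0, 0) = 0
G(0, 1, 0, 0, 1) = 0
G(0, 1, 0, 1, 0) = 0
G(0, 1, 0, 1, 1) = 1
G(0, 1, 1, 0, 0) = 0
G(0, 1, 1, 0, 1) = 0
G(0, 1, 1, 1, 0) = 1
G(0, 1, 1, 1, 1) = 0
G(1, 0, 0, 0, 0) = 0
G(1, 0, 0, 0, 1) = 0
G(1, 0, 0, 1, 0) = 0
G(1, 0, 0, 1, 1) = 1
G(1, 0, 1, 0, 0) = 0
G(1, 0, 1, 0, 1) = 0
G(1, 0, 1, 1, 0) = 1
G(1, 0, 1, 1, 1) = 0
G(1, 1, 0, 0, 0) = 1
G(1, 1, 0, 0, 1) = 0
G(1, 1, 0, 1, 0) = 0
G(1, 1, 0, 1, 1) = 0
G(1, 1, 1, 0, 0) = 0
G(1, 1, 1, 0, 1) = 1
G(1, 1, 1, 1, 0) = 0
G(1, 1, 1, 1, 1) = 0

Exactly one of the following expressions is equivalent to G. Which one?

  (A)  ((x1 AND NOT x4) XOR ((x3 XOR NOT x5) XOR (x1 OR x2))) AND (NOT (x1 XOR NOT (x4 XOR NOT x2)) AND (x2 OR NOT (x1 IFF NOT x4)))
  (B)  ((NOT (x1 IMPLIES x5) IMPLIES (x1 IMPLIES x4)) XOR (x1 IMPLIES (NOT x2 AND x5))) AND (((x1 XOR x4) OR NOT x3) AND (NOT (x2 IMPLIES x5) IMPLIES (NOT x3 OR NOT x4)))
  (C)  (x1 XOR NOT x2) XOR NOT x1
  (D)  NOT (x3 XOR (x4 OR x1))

A

(B) disagrees with G on (0,0,0,0,0) (formula → 0, table → 1); rule it out.
(C) disagrees with G on (0,0,0,0,0) (formula → 0, table → 1); rule it out.
(D) disagrees with G on (0,0,0,0,1) (formula → 1, table → 0); rule it out.
(A) is the remaining candidate, and it agrees with G on all 32 inputs.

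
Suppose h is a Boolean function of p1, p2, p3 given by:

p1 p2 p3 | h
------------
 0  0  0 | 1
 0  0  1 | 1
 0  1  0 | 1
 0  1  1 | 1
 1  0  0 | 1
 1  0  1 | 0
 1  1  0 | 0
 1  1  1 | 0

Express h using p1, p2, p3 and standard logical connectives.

There are just 3 zero rows: (1,0,1), (1,1,0), (1,1,1). Their minterms are p1·¬p2·p3, p1·p2·¬p3, p1·p2·p3; the OR of those covers precisely the 0-outputs, and negating it yields h.

h(p1, p2, p3) = ¬((((p1 ∧ ¬p2) ∧ p3) ∨ ((p1 ∧ p2) ∧ ¬p3)) ∨ ((p1 ∧ p2) ∧ p3))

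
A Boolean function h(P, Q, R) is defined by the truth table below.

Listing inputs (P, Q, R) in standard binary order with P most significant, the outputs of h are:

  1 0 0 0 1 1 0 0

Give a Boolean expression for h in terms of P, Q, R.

h=1 on 3 inputs: (0,0,0), (1,0,0), (1,0,1). Reading each as a conjunction of literals (¬P·¬Q·¬R, P·¬Q·¬R, P·¬Q·R) and taking the OR gives the canonical DNF.

h(P, Q, R) = (((~P & ~Q) & ~R) | ((P & ~Q) & ~R)) | ((P & ~Q) & R)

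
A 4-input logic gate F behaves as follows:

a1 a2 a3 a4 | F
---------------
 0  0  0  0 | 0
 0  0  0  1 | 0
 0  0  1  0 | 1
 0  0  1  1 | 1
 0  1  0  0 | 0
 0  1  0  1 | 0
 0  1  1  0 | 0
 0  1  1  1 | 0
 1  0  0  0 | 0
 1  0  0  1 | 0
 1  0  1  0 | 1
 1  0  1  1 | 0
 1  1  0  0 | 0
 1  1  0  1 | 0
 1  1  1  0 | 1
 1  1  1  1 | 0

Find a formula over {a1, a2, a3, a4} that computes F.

The 1-rows are (0,0,1,0), (0,0,1,1), (1,0,1,0), (1,1,1,0). Each contributes one minterm — ¬a1·¬a2·a3·¬a4; ¬a1·¬a2·a3·a4; a1·¬a2·a3·¬a4; a1·a2·a3·¬a4 — and their disjunction is a sum-of-products form of F.

F(a1, a2, a3, a4) = (((((~a1 & ~a2) & a3) & ~a4) | (((~a1 & ~a2) & a3) & a4)) | (((a1 & ~a2) & a3) & ~a4)) | (((a1 & a2) & a3) & ~a4)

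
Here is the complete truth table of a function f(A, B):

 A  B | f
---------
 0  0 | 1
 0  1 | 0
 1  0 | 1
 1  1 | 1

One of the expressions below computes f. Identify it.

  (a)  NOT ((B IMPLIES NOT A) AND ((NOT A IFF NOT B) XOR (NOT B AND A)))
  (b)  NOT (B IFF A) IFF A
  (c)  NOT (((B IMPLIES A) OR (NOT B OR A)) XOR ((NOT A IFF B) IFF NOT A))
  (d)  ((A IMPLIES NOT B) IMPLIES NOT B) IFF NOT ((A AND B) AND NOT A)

d

(a) fails at (0,0): the formula yields 0, f is 1.
(b) fails at (1,1): the formula yields 0, f is 1.
(c) fails at (0,0): the formula yields 0, f is 1.
Only (d) survives; checking it on all 4 rows confirms it matches f.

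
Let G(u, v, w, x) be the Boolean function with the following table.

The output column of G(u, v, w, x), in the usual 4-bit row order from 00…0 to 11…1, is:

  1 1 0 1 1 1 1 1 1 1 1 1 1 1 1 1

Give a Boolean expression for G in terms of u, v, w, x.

Only row (0,0,1,0) gives 0. So G is 1 everywhere except there — the complement of the minterm ¬u·¬v·w·¬x.

G(u, v, w, x) = not (((not u and not v) and w) and not x)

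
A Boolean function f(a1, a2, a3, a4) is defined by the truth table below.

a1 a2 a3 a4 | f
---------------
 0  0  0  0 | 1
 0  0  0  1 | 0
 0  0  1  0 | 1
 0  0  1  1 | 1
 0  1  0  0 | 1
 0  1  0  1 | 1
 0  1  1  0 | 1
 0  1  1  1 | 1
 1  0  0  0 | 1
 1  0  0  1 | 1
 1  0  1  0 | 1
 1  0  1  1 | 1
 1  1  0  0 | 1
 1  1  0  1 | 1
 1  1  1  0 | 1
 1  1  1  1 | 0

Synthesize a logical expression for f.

f(a1, a2, a3, a4) = ((((a1' · a2') · a3') · a4) + (((a1 · a2) · a3) · a4))'

There are just 2 zero rows: (0,0,0,1), (1,1,1,1). Their minterms are ¬a1·¬a2·¬a3·a4, a1·a2·a3·a4; the OR of those covers precisely the 0-outputs, and negating it yields f.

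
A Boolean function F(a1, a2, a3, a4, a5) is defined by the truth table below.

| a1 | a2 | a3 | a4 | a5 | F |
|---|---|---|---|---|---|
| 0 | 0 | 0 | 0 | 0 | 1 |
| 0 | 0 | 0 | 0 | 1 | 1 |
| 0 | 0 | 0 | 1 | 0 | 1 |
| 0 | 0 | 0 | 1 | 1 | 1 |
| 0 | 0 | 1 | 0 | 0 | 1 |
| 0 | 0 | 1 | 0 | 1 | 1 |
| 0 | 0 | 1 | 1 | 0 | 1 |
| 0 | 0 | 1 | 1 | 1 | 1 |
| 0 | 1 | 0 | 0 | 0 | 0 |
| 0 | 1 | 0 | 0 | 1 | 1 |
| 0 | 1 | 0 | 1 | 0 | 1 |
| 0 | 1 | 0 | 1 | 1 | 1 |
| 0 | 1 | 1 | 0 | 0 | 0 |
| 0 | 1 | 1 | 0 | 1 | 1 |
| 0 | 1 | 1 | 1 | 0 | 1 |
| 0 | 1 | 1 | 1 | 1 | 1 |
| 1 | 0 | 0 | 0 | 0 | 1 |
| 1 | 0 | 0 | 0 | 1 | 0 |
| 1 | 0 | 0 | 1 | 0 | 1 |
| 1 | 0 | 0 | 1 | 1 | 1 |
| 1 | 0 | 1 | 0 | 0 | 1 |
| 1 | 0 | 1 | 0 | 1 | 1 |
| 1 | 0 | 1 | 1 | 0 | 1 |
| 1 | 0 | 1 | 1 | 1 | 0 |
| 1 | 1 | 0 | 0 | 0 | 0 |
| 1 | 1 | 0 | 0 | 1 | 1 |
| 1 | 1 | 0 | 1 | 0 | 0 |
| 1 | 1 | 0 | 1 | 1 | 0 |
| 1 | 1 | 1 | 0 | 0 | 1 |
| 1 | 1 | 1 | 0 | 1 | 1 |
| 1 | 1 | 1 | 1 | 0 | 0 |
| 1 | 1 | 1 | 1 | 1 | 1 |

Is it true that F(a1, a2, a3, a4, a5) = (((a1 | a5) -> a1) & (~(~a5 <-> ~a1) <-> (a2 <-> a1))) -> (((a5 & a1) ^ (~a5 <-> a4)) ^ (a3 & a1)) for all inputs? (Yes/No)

No

Test each input against both F and the formula:
  a1=0, a2=0, a3=0, a4=0, a5=0: formula gives 1, F = 1 ✓
  a1=0, a2=0, a3=0, a4=0, a5=1: formula gives 1, F = 1 ✓
  a1=0, a2=0, a3=0, a4=1, a5=0: formula gives 1, F = 1 ✓
  a1=0, a2=0, a3=0, a4=1, a5=1: formula gives 1, F = 1 ✓
  …
  a1=1, a2=1, a3=0, a4=1, a5=0: formula gives 1, but F = 0 ✗
Row (1,1,0,1,0) is a counterexample, so the formula is not equivalent to F.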